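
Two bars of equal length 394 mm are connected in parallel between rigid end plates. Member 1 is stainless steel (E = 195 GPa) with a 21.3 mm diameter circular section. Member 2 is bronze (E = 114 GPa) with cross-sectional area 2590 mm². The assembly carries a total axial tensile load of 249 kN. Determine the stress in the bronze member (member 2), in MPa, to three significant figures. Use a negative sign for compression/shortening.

77.8 MPa

A_1 = 356.3 mm².
Equal strain + equilibrium ⇒ each member carries load in proportion to AE: A₁E₁ = 69480000 N, A₂E₂ = 295300000 N, ΣAE = 364700000 N.
σ₂ = P·E₂/ΣAE = 249000·114000/364700000 = 77.82 MPa.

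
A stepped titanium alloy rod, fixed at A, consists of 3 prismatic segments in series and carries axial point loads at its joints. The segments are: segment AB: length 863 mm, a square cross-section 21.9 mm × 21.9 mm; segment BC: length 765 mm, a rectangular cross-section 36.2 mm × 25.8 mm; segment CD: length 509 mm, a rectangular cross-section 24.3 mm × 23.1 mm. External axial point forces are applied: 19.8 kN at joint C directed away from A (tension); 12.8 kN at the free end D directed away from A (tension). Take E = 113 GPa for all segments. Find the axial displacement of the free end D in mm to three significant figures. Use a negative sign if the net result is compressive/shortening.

0.858 mm

Internal axial forces (sectioning from the free end, tension +): N_CD = 12.8 kN, N_BC = 32.6 kN, N_AB = 32.6 kN.
A_AB = 479.6 mm².
A_BC = 934 mm².
A_CD = 561.3 mm².
δ_AB = 32600·863/(479.6·113000) = 0.5191 mm
δ_BC = 32600·765/(934·113000) = 0.2363 mm
δ_CD = 12800·509/(561.3·113000) = 0.1027 mm
δ = Σδ_i = 0.8581 mm.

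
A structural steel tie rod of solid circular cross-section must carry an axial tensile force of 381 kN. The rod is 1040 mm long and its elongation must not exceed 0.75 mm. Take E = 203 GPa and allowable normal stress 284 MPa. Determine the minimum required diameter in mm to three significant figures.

57.6 mm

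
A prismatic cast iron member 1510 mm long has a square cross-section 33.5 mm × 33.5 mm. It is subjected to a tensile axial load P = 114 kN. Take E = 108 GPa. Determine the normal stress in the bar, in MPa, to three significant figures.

A = 1122 mm².
σ = N/A = 114000/1122 = 101.6 MPa.

102 MPa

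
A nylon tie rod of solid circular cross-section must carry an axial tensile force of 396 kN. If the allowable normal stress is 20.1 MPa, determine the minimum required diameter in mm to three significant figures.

Required area A ≥ P/σ_allow = 396000/20.1 = 19700 mm².
For a solid circular section, d ≥ √(4A/π) = 158.4 mm.

158 mm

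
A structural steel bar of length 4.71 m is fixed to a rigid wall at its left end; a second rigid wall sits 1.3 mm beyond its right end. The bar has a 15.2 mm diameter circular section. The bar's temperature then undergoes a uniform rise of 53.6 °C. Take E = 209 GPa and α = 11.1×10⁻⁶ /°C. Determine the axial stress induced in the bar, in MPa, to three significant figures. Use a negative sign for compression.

-66.7 MPa

Free thermal expansion αLΔT = 11.1e-6 · 4710 · 53.6 = 2.802 mm.
The walls engage after the gap closes; constrained expansion = 2.802 − 1.3 = 1.502 mm.
The walls impose strain ε = −(1.502)/4710 = -3.1895e-04; σ = Eε = 209000 · -3.1895e-04 = -66.66 MPa.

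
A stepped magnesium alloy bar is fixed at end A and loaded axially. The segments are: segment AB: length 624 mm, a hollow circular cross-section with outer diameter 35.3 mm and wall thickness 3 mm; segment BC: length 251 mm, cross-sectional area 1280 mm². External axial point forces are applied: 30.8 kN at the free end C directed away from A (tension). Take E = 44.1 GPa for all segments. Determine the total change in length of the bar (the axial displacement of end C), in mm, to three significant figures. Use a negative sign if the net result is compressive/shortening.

Internal axial forces (sectioning from the free end, tension +): N_BC = 30.8 kN, N_AB = 30.8 kN.
A_AB = 304.4 mm².
δ_AB = 30800·624/(304.4·44100) = 1.432 mm
δ_BC = 30800·251/(1280·44100) = 0.137 mm
δ = Σδ_i = 1.569 mm.

1.57 mm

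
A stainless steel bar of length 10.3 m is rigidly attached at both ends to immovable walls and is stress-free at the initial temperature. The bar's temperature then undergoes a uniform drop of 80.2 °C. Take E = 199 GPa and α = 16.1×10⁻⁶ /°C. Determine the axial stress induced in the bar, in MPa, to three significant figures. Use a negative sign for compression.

257 MPa

Free thermal expansion αLΔT = 16.1e-6 · 10300 · -80.2 = -13.3 mm.
The walls impose strain ε = −(-13.3)/10300 = 1.2912e-03; σ = Eε = 199000 · 1.2912e-03 = 257 MPa.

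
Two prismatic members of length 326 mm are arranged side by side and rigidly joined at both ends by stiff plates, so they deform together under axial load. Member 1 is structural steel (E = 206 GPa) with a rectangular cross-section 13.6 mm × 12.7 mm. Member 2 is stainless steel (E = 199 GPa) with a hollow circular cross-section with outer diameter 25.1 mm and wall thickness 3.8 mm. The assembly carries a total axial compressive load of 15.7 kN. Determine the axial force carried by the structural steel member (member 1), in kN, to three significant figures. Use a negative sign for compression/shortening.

A_1 = 172.7 mm².
A_2 = 254.3 mm².
Equal strain + equilibrium ⇒ each member carries load in proportion to AE: A₁E₁ = 35580000 N, A₂E₂ = 50600000 N, ΣAE = 86180000 N.
F₁ = P·A₁E₁/ΣAE = -15700·35580000/86180000 = -6482 N.

-6.48 kN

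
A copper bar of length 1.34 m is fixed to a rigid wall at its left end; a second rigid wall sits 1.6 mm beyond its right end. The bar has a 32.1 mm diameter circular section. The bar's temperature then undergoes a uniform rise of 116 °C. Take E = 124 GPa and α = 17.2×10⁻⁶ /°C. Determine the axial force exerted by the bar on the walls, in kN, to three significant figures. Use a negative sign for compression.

Free thermal expansion αLΔT = 17.2e-6 · 1340 · 116 = 2.674 mm.
The walls engage after the gap closes; constrained expansion = 2.674 − 1.6 = 1.074 mm.
The walls impose strain ε = −(1.074)/1340 = -8.0117e-04; σ = Eε = 124000 · -8.0117e-04 = -99.35 MPa.
Wall reaction R = σ·A = -99.35·809.3 = -80400 N = -80.4 kN.

-80.4 kN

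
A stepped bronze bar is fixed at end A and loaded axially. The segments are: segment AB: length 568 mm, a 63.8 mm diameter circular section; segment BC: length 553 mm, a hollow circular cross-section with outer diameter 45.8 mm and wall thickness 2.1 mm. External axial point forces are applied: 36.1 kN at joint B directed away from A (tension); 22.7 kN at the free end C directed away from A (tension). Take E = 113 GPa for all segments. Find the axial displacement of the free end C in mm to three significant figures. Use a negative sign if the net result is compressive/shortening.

0.478 mm

Internal axial forces (sectioning from the free end, tension +): N_BC = 22.7 kN, N_AB = 58.8 kN.
A_AB = 3197 mm².
A_BC = 288.3 mm².
δ_AB = 58800·568/(3197·113000) = 0.09245 mm
δ_BC = 22700·553/(288.3·113000) = 0.3853 mm
δ = Σδ_i = 0.4778 mm.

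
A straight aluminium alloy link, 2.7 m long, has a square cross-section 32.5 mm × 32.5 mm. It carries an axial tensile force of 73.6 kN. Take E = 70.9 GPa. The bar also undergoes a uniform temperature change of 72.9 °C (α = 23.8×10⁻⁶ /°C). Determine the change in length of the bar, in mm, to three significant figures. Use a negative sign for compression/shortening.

A = 1056 mm².
δ_mech = NL/(AE) = 73600·2700/(1056·70900) = 2.654 mm.
δ_thermal = αLΔT = 23.8e-6·2700·72.9 = 4.685 mm.
δ = δ_mech + δ_thermal = 7.338 mm.

7.34 mm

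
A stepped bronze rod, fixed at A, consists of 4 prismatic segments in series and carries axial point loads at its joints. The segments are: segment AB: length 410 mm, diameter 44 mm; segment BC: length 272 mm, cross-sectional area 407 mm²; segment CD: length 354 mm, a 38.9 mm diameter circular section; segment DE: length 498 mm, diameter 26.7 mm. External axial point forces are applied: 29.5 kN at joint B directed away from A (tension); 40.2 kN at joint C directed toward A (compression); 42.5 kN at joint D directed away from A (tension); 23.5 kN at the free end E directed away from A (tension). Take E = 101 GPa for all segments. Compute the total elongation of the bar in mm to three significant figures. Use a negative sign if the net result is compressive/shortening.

Internal axial forces (sectioning from the free end, tension +): N_DE = 23.5 kN, N_CD = 66 kN, N_BC = 25.8 kN, N_AB = 55.3 kN.
A_AB = 1521 mm².
A_CD = 1188 mm².
A_DE = 559.9 mm².
δ_AB = 55300·410/(1521·101000) = 0.1476 mm
δ_BC = 25800·272/(407·101000) = 0.1707 mm
δ_CD = 66000·354/(1188·101000) = 0.1946 mm
δ_DE = 23500·498/(559.9·101000) = 0.2069 mm
δ = Σδ_i = 0.7199 mm.

0.720 mm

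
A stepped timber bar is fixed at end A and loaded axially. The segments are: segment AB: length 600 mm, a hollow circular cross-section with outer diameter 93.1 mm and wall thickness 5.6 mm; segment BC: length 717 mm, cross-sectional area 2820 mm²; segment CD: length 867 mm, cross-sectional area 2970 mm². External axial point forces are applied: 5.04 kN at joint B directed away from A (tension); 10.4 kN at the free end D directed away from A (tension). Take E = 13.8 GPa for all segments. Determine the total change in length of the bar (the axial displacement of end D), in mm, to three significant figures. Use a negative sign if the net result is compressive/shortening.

0.848 mm

Internal axial forces (sectioning from the free end, tension +): N_CD = 10.4 kN, N_BC = 10.4 kN, N_AB = 15.44 kN.
A_AB = 1539 mm².
δ_AB = 15440·600/(1539·13800) = 0.4361 mm
δ_BC = 10400·717/(2820·13800) = 0.1916 mm
δ_CD = 10400·867/(2970·13800) = 0.22 mm
δ = Σδ_i = 0.8477 mm.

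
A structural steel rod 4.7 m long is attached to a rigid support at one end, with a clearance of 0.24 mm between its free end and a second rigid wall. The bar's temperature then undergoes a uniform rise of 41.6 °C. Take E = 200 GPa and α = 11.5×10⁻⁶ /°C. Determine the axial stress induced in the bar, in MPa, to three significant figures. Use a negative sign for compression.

Free thermal expansion αLΔT = 11.5e-6 · 4700 · 41.6 = 2.248 mm.
The walls engage after the gap closes; constrained expansion = 2.248 − 0.24 = 2.008 mm.
The walls impose strain ε = −(2.008)/4700 = -4.2734e-04; σ = Eε = 200000 · -4.2734e-04 = -85.47 MPa.

-85.5 MPa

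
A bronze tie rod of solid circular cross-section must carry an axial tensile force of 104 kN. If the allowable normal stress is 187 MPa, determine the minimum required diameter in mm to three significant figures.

26.6 mm

Required area A ≥ P/σ_allow = 104000/187 = 556.1 mm².
For a solid circular section, d ≥ √(4A/π) = 26.61 mm.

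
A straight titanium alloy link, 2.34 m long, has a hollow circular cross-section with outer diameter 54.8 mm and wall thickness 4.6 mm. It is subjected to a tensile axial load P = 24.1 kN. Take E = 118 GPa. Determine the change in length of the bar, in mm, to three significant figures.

0.659 mm

A = 725.5 mm².
δ_mech = NL/(AE) = 24100·2340/(725.5·118000) = 0.6588 mm.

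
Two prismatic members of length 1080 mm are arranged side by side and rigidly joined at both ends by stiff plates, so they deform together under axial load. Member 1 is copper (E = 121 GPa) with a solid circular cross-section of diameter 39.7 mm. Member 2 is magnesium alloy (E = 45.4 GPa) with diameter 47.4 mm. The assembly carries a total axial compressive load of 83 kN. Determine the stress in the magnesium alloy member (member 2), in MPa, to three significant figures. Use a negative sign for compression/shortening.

-16.4 MPa

A_1 = 1238 mm².
A_2 = 1765 mm².
Equal strain + equilibrium ⇒ each member carries load in proportion to AE: A₁E₁ = 149800000 N, A₂E₂ = 80110000 N, ΣAE = 229900000 N.
σ₂ = P·E₂/ΣAE = -83000·45400/229900000 = -16.39 MPa.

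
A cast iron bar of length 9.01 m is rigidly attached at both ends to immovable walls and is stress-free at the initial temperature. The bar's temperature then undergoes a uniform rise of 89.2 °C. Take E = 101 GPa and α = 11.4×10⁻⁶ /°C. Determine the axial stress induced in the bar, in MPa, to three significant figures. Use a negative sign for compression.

Free thermal expansion αLΔT = 11.4e-6 · 9010 · 89.2 = 9.162 mm.
The walls impose strain ε = −(9.162)/9010 = -1.0169e-03; σ = Eε = 101000 · -1.0169e-03 = -102.7 MPa.

-103 MPa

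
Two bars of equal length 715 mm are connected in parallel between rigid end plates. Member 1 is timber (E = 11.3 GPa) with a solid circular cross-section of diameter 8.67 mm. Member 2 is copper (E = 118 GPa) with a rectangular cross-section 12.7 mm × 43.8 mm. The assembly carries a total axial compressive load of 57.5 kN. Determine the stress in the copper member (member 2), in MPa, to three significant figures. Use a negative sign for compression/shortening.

A_1 = 59.04 mm².
A_2 = 556.3 mm².
Equal strain + equilibrium ⇒ each member carries load in proportion to AE: A₁E₁ = 667100 N, A₂E₂ = 65640000 N, ΣAE = 66310000 N.
σ₂ = P·E₂/ΣAE = -57500·118000/66310000 = -102.3 MPa.

-102 MPa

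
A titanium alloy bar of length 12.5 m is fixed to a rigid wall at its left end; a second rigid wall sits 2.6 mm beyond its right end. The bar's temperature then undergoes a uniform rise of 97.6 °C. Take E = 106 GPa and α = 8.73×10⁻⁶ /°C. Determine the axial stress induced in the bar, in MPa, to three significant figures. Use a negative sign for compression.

Free thermal expansion αLΔT = 8.73e-6 · 12500 · 97.6 = 10.65 mm.
The walls engage after the gap closes; constrained expansion = 10.65 − 2.6 = 8.051 mm.
The walls impose strain ε = −(8.051)/12500 = -6.4405e-04; σ = Eε = 106000 · -6.4405e-04 = -68.27 MPa.

-68.3 MPa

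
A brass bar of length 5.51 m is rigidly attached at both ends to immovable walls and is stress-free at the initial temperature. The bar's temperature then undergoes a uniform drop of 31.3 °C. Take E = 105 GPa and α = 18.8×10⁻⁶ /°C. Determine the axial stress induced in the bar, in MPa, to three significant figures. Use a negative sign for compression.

Free thermal expansion αLΔT = 18.8e-6 · 5510 · -31.3 = -3.242 mm.
The walls impose strain ε = −(-3.242)/5510 = 5.8844e-04; σ = Eε = 105000 · 5.8844e-04 = 61.79 MPa.

61.8 MPa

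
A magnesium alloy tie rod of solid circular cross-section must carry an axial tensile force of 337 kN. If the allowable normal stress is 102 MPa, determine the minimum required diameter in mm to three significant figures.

Required area A ≥ P/σ_allow = 337000/102 = 3304 mm².
For a solid circular section, d ≥ √(4A/π) = 64.86 mm.

64.9 mm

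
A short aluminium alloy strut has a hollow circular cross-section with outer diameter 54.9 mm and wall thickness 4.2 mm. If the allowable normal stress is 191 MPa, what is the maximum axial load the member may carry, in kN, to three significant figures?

128 kN

A = 669 mm².
P_max = σ_allow · A = 191 · 669 = 127800 N = 127.8 kN.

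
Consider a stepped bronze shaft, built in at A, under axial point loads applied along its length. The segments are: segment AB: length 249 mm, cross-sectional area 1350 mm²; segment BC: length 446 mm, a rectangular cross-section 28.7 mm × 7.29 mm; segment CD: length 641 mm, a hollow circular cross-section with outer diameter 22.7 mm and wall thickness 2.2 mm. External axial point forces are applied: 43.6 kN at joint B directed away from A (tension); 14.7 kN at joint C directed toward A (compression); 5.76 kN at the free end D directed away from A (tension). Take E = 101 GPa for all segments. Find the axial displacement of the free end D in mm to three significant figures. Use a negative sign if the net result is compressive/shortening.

Internal axial forces (sectioning from the free end, tension +): N_CD = 5.76 kN, N_BC = -8.94 kN, N_AB = 34.66 kN.
A_BC = 209.2 mm².
A_CD = 141.7 mm².
δ_AB = 34660·249/(1350·101000) = 0.0633 mm
δ_BC = -8940·446/(209.2·101000) = -0.1887 mm
δ_CD = 5760·641/(141.7·101000) = 0.258 mm
δ = Σδ_i = 0.1326 mm.

0.133 mm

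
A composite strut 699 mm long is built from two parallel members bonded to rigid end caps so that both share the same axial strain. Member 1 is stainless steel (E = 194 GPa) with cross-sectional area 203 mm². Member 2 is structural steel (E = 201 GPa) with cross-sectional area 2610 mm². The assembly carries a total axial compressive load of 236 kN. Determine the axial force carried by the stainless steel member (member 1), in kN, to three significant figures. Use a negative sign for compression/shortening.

Equal strain + equilibrium ⇒ each member carries load in proportion to AE: A₁E₁ = 39380000 N, A₂E₂ = 524600000 N, ΣAE = 564000000 N.
F₁ = P·A₁E₁/ΣAE = -236000·39380000/564000000 = -16480 N.

-16.5 kN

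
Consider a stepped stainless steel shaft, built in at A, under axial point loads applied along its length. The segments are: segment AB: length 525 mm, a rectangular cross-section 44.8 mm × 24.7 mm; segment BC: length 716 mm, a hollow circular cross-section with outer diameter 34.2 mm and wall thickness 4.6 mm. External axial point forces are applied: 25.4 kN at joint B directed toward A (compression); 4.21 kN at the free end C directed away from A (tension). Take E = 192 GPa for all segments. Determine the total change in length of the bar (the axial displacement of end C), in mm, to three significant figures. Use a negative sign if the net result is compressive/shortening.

-0.0157 mm

Internal axial forces (sectioning from the free end, tension +): N_BC = 4.21 kN, N_AB = -21.19 kN.
A_AB = 1107 mm².
A_BC = 427.8 mm².
δ_AB = -21190·525/(1107·192000) = -0.05236 mm
δ_BC = 4210·716/(427.8·192000) = 0.0367 mm
δ = Σδ_i = -0.01566 mm.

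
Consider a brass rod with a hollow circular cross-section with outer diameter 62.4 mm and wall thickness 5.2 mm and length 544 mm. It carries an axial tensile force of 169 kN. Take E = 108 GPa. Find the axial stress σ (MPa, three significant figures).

181 MPa

A = 934.4 mm².
σ = N/A = 169000/934.4 = 180.9 MPa.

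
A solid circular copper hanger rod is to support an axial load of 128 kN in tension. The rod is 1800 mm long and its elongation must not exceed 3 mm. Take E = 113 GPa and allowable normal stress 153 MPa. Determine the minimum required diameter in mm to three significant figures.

32.6 mm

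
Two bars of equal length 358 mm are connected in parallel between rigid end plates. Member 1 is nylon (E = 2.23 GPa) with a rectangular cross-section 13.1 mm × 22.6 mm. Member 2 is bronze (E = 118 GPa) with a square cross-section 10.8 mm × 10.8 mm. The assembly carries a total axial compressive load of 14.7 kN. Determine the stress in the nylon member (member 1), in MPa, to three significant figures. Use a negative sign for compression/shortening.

-2.27 MPa

A_1 = 296.1 mm².
A_2 = 116.6 mm².
Equal strain + equilibrium ⇒ each member carries load in proportion to AE: A₁E₁ = 660200 N, A₂E₂ = 13760000 N, ΣAE = 14420000 N.
σ₁ = P·E₁/ΣAE = -14700·2230/14420000 = -2.273 MPa.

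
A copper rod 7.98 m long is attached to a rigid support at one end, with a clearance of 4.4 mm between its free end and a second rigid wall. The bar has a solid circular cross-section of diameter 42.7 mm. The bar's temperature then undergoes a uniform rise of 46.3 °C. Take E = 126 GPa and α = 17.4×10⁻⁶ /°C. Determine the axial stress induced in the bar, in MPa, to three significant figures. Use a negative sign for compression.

Free thermal expansion αLΔT = 17.4e-6 · 7980 · 46.3 = 6.429 mm.
The walls engage after the gap closes; constrained expansion = 6.429 − 4.4 = 2.029 mm.
The walls impose strain ε = −(2.029)/7980 = -2.5424e-04; σ = Eε = 126000 · -2.5424e-04 = -32.03 MPa.

-32.0 MPa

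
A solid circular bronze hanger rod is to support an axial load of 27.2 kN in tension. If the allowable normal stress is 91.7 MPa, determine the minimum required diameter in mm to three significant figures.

Required area A ≥ P/σ_allow = 27200/91.7 = 296.6 mm².
For a solid circular section, d ≥ √(4A/π) = 19.43 mm.

19.4 mm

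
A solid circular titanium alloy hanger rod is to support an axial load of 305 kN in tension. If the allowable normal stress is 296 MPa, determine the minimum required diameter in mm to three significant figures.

36.2 mm

Required area A ≥ P/σ_allow = 305000/296 = 1030 mm².
For a solid circular section, d ≥ √(4A/π) = 36.22 mm.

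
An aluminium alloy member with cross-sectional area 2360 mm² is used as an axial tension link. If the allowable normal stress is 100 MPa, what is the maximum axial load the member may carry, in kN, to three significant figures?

P_max = σ_allow · A = 100 · 2360 = 236000 N = 236 kN.

236 kN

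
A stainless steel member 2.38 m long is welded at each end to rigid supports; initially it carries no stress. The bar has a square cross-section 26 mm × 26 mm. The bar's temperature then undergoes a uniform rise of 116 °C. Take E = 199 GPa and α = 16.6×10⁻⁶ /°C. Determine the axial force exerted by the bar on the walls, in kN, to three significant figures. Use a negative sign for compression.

Free thermal expansion αLΔT = 16.6e-6 · 2380 · 116 = 4.583 mm.
The walls impose strain ε = −(4.583)/2380 = -1.9256e-03; σ = Eε = 199000 · -1.9256e-03 = -383.2 MPa.
Wall reaction R = σ·A = -383.2·676 = -259000 N = -259 kN.

-259 kN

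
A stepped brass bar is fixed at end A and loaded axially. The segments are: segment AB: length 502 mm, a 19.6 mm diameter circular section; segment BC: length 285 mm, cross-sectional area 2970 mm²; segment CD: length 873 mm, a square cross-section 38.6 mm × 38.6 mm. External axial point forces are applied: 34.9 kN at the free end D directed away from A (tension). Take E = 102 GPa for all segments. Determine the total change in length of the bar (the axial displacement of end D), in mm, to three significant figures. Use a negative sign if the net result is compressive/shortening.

Internal axial forces (sectioning from the free end, tension +): N_CD = 34.9 kN, N_BC = 34.9 kN, N_AB = 34.9 kN.
A_AB = 301.7 mm².
A_CD = 1490 mm².
δ_AB = 34900·502/(301.7·102000) = 0.5693 mm
δ_BC = 34900·285/(2970·102000) = 0.03283 mm
δ_CD = 34900·873/(1490·102000) = 0.2005 mm
δ = Σδ_i = 0.8026 mm.

0.803 mm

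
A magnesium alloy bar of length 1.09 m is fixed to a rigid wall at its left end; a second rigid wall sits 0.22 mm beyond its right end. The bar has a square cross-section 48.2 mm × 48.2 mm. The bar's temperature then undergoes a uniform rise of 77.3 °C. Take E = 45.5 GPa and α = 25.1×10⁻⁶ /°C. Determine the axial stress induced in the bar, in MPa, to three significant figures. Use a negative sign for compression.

-79.1 MPa

Free thermal expansion αLΔT = 25.1e-6 · 1090 · 77.3 = 2.115 mm.
The walls engage after the gap closes; constrained expansion = 2.115 − 0.22 = 1.895 mm.
The walls impose strain ε = −(1.895)/1090 = -1.7384e-03; σ = Eε = 45500 · -1.7384e-03 = -79.1 MPa.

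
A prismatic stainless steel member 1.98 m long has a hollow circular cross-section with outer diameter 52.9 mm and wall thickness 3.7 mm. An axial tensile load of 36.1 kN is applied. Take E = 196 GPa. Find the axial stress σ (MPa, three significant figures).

A = 571.9 mm².
σ = N/A = 36100/571.9 = 63.12 MPa.

63.1 MPa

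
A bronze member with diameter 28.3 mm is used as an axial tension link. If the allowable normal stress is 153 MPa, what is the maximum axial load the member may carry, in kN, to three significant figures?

A = 629 mm².
P_max = σ_allow · A = 153 · 629 = 96240 N = 96.24 kN.

96.2 kN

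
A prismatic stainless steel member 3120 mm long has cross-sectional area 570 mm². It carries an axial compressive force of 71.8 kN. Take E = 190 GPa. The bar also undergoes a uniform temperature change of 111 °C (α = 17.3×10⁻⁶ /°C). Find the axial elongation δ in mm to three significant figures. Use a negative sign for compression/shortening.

δ_mech = NL/(AE) = -71800·3120/(570·190000) = -2.068 mm.
δ_thermal = αLΔT = 17.3e-6·3120·111 = 5.991 mm.
δ = δ_mech + δ_thermal = 3.923 mm.

3.92 mm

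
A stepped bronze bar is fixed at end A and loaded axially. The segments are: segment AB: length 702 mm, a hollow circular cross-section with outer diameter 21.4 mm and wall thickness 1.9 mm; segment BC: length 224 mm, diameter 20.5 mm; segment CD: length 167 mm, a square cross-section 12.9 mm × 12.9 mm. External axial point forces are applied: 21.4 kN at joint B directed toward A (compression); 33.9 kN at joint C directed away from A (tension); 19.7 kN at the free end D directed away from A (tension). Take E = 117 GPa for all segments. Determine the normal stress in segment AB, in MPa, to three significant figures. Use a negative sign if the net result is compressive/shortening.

277 MPa

Internal axial forces (sectioning from the free end, tension +): N_CD = 19.7 kN, N_BC = 53.6 kN, N_AB = 32.2 kN.
A_AB = 116.4 mm².
σ_AB = N_AB/A_AB = 32200/116.4 = 276.6 MPa.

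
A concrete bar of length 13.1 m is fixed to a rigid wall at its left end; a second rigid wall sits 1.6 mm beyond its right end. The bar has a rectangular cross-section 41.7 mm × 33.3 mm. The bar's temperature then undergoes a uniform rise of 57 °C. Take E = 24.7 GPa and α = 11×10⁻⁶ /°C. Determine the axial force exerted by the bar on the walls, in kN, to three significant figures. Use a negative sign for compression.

-17.3 kN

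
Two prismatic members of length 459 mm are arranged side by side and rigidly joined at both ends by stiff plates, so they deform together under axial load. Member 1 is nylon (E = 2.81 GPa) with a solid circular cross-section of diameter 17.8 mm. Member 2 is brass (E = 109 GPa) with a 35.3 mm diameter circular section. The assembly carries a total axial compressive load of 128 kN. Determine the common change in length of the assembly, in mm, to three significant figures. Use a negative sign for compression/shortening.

-0.547 mm

A_1 = 248.8 mm².
A_2 = 978.7 mm².
Equal strain + equilibrium ⇒ each member carries load in proportion to AE: A₁E₁ = 699300 N, A₂E₂ = 106700000 N, ΣAE = 107400000 N.
δ = PL/ΣAE = -128000·459/107400000 = -0.5472 mm.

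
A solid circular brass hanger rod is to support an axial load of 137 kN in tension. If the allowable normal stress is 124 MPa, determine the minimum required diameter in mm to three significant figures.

Required area A ≥ P/σ_allow = 137000/124 = 1105 mm².
For a solid circular section, d ≥ √(4A/π) = 37.51 mm.

37.5 mm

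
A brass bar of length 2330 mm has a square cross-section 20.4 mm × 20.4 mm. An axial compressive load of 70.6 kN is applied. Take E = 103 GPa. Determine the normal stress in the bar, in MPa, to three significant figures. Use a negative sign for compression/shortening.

A = 416.2 mm².
σ = N/A = -70600/416.2 = -169.6 MPa.

-170 MPa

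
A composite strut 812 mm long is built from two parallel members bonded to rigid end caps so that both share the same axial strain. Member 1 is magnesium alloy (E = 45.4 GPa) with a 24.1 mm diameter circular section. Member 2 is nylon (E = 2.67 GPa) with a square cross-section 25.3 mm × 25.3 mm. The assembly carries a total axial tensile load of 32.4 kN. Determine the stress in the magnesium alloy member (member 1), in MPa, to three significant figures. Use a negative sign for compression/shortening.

A_1 = 456.2 mm².
A_2 = 640.1 mm².
Equal strain + equilibrium ⇒ each member carries load in proportion to AE: A₁E₁ = 20710000 N, A₂E₂ = 1709000 N, ΣAE = 22420000 N.
σ₁ = P·E₁/ΣAE = 32400·45400/22420000 = 65.61 MPa.

65.6 MPa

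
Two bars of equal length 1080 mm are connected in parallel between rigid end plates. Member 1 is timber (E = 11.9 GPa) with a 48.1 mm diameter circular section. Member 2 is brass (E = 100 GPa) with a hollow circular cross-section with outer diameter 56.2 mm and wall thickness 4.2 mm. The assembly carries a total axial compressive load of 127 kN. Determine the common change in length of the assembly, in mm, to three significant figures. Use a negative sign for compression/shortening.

A_1 = 1817 mm².
A_2 = 686.1 mm².
Equal strain + equilibrium ⇒ each member carries load in proportion to AE: A₁E₁ = 21620000 N, A₂E₂ = 68610000 N, ΣAE = 90240000 N.
δ = PL/ΣAE = -127000·1080/90240000 = -1.52 mm.

-1.52 mm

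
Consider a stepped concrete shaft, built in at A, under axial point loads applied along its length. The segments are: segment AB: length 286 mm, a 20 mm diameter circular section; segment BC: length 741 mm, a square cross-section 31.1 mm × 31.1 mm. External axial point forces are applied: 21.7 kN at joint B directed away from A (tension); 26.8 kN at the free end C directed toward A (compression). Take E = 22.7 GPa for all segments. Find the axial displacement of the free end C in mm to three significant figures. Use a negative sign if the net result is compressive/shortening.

Internal axial forces (sectioning from the free end, tension +): N_BC = -26.8 kN, N_AB = -5.1 kN.
A_AB = 314.2 mm².
A_BC = 967.2 mm².
δ_AB = -5100·286/(314.2·22700) = -0.2045 mm
δ_BC = -26800·741/(967.2·22700) = -0.9045 mm
δ = Σδ_i = -1.109 mm.

-1.11 mm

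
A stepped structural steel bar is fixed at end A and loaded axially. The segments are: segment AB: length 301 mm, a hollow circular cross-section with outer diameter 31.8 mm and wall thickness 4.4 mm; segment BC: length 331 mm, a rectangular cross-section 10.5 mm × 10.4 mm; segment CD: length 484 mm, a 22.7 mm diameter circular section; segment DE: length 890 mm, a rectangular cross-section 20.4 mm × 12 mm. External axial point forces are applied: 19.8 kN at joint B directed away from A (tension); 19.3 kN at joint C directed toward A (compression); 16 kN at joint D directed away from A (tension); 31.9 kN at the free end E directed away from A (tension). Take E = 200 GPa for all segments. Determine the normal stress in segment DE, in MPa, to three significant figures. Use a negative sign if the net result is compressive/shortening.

130 MPa

Internal axial forces (sectioning from the free end, tension +): N_DE = 31.9 kN, N_CD = 47.9 kN, N_BC = 28.6 kN, N_AB = 48.4 kN.
A_DE = 244.8 mm².
σ_DE = N_DE/A_DE = 31900/244.8 = 130.3 MPa.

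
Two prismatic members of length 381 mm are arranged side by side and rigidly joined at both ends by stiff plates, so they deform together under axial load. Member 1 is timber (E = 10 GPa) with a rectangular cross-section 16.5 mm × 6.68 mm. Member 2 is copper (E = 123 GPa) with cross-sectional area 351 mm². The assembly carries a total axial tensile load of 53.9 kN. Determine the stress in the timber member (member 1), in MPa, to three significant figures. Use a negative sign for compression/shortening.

12.2 MPa

A_1 = 110.2 mm².
Equal strain + equilibrium ⇒ each member carries load in proportion to AE: A₁E₁ = 1102000 N, A₂E₂ = 43170000 N, ΣAE = 44280000 N.
σ₁ = P·E₁/ΣAE = 53900·10000/44280000 = 12.17 MPa.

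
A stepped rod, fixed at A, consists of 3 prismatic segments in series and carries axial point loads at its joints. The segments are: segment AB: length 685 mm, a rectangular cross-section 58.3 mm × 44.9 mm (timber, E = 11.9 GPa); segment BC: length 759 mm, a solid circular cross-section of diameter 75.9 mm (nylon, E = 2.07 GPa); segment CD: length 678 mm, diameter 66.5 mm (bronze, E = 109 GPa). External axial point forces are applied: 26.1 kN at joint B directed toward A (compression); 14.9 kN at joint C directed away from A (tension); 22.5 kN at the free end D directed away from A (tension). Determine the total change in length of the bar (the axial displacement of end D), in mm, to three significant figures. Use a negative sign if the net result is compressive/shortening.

Internal axial forces (sectioning from the free end, tension +): N_CD = 22.5 kN, N_BC = 37.4 kN, N_AB = 11.3 kN.
A_AB = 2618 mm².
A_BC = 4525 mm².
A_CD = 3473 mm².
δ_AB = 11300·685/(2618·11900) = 0.2485 mm
δ_BC = 37400·759/(4525·2070) = 3.031 mm
δ_CD = 22500·678/(3473·109000) = 0.0403 mm
δ = Σδ_i = 3.32 mm.

3.32 mm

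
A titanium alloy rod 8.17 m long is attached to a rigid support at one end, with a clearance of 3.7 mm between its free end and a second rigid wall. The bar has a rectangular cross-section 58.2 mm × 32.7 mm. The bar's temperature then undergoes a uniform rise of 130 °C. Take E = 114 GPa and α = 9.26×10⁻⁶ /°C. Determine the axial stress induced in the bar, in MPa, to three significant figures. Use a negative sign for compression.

-85.6 MPa

Free thermal expansion αLΔT = 9.26e-6 · 8170 · 130 = 9.835 mm.
The walls engage after the gap closes; constrained expansion = 9.835 − 3.7 = 6.135 mm.
The walls impose strain ε = −(6.135)/8170 = -7.5092e-04; σ = Eε = 114000 · -7.5092e-04 = -85.61 MPa.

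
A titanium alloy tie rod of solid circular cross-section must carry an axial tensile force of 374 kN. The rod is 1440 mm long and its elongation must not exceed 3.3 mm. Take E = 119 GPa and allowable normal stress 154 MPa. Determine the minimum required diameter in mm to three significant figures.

Required area A ≥ P/σ_allow = 374000/154 = 2429 mm².
For a solid circular section, d ≥ √(4A/π) = 55.61 mm.
Elongation limit: A ≥ PL/(Eδ_allow) = 374000·1440/(119000·3.3) = 1371 mm² ⇒ d ≥ 41.79 mm.
The stress limit governs.

55.6 mm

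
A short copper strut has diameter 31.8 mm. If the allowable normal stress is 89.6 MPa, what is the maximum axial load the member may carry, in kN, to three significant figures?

71.2 kN

A = 794.2 mm².
P_max = σ_allow · A = 89.6 · 794.2 = 71160 N = 71.16 kN.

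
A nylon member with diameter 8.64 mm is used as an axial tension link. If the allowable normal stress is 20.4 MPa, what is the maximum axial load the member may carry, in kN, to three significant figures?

A = 58.63 mm².
P_max = σ_allow · A = 20.4 · 58.63 = 1196 N = 1.196 kN.

1.20 kN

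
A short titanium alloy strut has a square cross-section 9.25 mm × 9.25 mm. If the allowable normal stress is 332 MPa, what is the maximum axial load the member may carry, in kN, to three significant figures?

28.4 kN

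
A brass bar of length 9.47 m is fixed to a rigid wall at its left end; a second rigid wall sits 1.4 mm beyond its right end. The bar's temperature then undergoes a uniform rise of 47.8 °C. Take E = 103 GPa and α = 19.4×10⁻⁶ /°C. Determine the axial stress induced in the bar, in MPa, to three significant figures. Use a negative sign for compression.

-80.3 MPa

Free thermal expansion αLΔT = 19.4e-6 · 9470 · 47.8 = 8.782 mm.
The walls engage after the gap closes; constrained expansion = 8.782 − 1.4 = 7.382 mm.
The walls impose strain ε = −(7.382)/9470 = -7.7948e-04; σ = Eε = 103000 · -7.7948e-04 = -80.29 MPa.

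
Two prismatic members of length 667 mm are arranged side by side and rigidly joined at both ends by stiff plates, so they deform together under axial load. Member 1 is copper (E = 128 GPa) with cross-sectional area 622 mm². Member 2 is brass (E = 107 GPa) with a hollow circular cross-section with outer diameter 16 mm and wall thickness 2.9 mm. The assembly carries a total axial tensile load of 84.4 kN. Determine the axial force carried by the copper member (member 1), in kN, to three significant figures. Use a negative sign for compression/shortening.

72.7 kN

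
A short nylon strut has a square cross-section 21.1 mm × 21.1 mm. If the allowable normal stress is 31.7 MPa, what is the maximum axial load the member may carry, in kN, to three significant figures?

14.1 kN

A = 445.2 mm².
P_max = σ_allow · A = 31.7 · 445.2 = 14110 N = 14.11 kN.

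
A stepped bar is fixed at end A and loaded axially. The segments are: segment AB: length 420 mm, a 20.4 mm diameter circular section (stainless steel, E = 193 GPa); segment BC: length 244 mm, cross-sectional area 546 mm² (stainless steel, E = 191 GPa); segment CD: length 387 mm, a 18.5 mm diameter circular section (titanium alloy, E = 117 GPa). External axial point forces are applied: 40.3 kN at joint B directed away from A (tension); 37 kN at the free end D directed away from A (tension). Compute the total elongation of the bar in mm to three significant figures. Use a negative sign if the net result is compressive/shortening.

1.06 mm

Internal axial forces (sectioning from the free end, tension +): N_CD = 37 kN, N_BC = 37 kN, N_AB = 77.3 kN.
A_AB = 326.9 mm².
A_CD = 268.8 mm².
δ_AB = 77300·420/(326.9·193000) = 0.5147 mm
δ_BC = 37000·244/(546·191000) = 0.08657 mm
δ_CD = 37000·387/(268.8·117000) = 0.4553 mm
δ = Σδ_i = 1.057 mm.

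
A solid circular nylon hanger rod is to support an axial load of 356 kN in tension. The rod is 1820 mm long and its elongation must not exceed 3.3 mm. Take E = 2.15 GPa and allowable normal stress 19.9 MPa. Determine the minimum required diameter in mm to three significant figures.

Required area A ≥ P/σ_allow = 356000/19.9 = 17890 mm².
For a solid circular section, d ≥ √(4A/π) = 150.9 mm.
Elongation limit: A ≥ PL/(Eδ_allow) = 356000·1820/(2150·3.3) = 91320 mm² ⇒ d ≥ 341 mm.
The elongation limit governs.

341 mm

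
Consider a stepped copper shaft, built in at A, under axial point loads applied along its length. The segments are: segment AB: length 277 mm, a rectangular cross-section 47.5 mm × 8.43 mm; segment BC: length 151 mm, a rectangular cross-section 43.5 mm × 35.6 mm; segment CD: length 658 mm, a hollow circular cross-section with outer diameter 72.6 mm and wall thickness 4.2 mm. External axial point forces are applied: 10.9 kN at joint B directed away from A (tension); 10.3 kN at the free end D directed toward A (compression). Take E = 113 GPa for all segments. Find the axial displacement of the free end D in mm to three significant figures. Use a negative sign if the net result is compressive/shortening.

Internal axial forces (sectioning from the free end, tension +): N_CD = -10.3 kN, N_BC = -10.3 kN, N_AB = 0.6 kN.
A_AB = 400.4 mm².
A_BC = 1549 mm².
A_CD = 902.5 mm².
δ_AB = 600·277/(400.4·113000) = 0.003673 mm
δ_BC = -10300·151/(1549·113000) = -0.008888 mm
δ_CD = -10300·658/(902.5·113000) = -0.06646 mm
δ = Σδ_i = -0.07167 mm.

-0.0717 mm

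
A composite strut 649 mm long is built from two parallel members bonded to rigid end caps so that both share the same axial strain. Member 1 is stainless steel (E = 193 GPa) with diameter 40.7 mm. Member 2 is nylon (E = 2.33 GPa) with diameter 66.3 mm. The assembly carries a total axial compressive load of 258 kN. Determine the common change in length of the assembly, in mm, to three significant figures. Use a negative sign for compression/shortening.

A_1 = 1301 mm².
A_2 = 3452 mm².
Equal strain + equilibrium ⇒ each member carries load in proportion to AE: A₁E₁ = 251100000 N, A₂E₂ = 8044000 N, ΣAE = 259100000 N.
δ = PL/ΣAE = -258000·649/259100000 = -0.6462 mm.

-0.646 mm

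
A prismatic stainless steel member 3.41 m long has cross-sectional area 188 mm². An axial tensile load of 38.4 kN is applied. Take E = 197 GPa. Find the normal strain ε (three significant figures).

σ = N/A = 204.3 MPa; ε = σ/E = 204.3/197000 = 1.037e-03.

0.00104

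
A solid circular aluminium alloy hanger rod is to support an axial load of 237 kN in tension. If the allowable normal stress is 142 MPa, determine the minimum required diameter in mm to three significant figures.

Required area A ≥ P/σ_allow = 237000/142 = 1669 mm².
For a solid circular section, d ≥ √(4A/π) = 46.1 mm.

46.1 mm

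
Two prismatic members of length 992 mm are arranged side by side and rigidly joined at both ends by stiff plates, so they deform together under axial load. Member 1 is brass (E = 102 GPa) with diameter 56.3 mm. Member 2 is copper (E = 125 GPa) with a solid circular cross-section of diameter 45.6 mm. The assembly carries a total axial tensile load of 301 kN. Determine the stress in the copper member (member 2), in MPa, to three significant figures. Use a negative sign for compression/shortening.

A_1 = 2489 mm².
A_2 = 1633 mm².
Equal strain + equilibrium ⇒ each member carries load in proportion to AE: A₁E₁ = 253900000 N, A₂E₂ = 204100000 N, ΣAE = 458100000 N.
σ₂ = P·E₂/ΣAE = 301000·125000/458100000 = 82.14 MPa.

82.1 MPa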